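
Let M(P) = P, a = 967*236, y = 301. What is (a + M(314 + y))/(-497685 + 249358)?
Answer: -228827/248327 ≈ -0.92147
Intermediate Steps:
a = 228212
(a + M(314 + y))/(-497685 + 249358) = (228212 + (314 + 301))/(-497685 + 249358) = (228212 + 615)/(-248327) = 228827*(-1/248327) = -228827/248327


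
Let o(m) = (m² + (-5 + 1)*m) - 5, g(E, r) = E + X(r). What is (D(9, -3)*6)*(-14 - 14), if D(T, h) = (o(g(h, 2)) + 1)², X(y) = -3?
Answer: -526848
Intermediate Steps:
g(E, r) = -3 + E (g(E, r) = E - 3 = -3 + E)
o(m) = -5 + m² - 4*m (o(m) = (m² - 4*m) - 5 = -5 + m² - 4*m)
D(T, h) = (8 + (-3 + h)² - 4*h)² (D(T, h) = ((-5 + (-3 + h)² - 4*(-3 + h)) + 1)² = ((-5 + (-3 + h)² + (12 - 4*h)) + 1)² = ((7 + (-3 + h)² - 4*h) + 1)² = (8 + (-3 + h)² - 4*h)²)
(D(9, -3)*6)*(-14 - 14) = ((-8 - (-3 - 3)² + 4*(-3))²*6)*(-14 - 14) = ((-8 - 1*(-6)² - 12)²*6)*(-28) = ((-8 - 1*36 - 12)²*6)*(-28) = ((-8 - 36 - 12)²*6)*(-28) = ((-56)²*6)*(-28) = (3136*6)*(-28) = 18816*(-28) = -526848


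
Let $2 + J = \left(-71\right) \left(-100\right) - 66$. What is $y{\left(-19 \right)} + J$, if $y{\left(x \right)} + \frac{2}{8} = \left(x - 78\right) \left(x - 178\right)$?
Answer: $\frac{104563}{4} \approx 26141.0$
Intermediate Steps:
$y{\left(x \right)} = - \frac{1}{4} + \left(-178 + x\right) \left(-78 + x\right)$ ($y{\left(x \right)} = - \frac{1}{4} + \left(x - 78\right) \left(x - 178\right) = - \frac{1}{4} + \left(-78 + x\right) \left(-178 + x\right) = - \frac{1}{4} + \left(-178 + x\right) \left(-78 + x\right)$)
$J = 7032$ ($J = -2 - -7034 = -2 + \left(7100 - 66\right) = -2 + 7034 = 7032$)
$y{\left(-19 \right)} + J = \left(\frac{55535}{4} + \left(-19\right)^{2} - -4864\right) + 7032 = \left(\frac{55535}{4} + 361 + 4864\right) + 7032 = \frac{76435}{4} + 7032 = \frac{104563}{4}$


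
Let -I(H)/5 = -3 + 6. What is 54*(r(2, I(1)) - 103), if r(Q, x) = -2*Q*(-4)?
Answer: -4698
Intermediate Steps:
I(H) = -15 (I(H) = -5*(-3 + 6) = -5*3 = -15)
r(Q, x) = 8*Q
54*(r(2, I(1)) - 103) = 54*(8*2 - 103) = 54*(16 - 103) = 54*(-87) = -4698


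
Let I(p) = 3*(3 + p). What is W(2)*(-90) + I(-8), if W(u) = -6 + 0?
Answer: 525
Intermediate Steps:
W(u) = -6
I(p) = 9 + 3*p
W(2)*(-90) + I(-8) = -6*(-90) + (9 + 3*(-8)) = 540 + (9 - 24) = 540 - 15 = 525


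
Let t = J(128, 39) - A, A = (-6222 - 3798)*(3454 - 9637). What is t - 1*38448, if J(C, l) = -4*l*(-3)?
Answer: -61991640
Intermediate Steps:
J(C, l) = 12*l
A = 61953660 (A = -10020*(-6183) = 61953660)
t = -61953192 (t = 12*39 - 1*61953660 = 468 - 61953660 = -61953192)
t - 1*38448 = -61953192 - 1*38448 = -61953192 - 38448 = -61991640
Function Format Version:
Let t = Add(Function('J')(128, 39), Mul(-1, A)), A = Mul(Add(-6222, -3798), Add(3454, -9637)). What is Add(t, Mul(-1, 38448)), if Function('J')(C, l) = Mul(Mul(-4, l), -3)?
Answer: -61991640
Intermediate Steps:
Function('J')(C, l) = Mul(12, l)
A = 61953660 (A = Mul(-10020, -6183) = 61953660)
t = -61953192 (t = Add(Mul(12, 39), Mul(-1, 61953660)) = Add(468, -61953660) = -61953192)
Add(t, Mul(-1, 38448)) = Add(-61953192, Mul(-1, 38448)) = Add(-61953192, -38448) = -61991640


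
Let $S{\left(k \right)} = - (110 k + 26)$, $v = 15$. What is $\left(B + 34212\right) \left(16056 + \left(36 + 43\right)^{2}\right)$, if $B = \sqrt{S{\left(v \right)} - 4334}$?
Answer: $762824964 + 22297 i \sqrt{6010} \approx 7.6282 \cdot 10^{8} + 1.7286 \cdot 10^{6} i$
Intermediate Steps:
$S{\left(k \right)} = -26 - 110 k$ ($S{\left(k \right)} = - (26 + 110 k) = -26 - 110 k$)
$B = i \sqrt{6010}$ ($B = \sqrt{\left(-26 - 1650\right) - 4334} = \sqrt{-1676 - 4334} = \sqrt{-6010} = i \sqrt{6010} \approx 77.524 i$)
$\left(B + 34212\right) \left(16056 + \left(36 + 43\right)^{2}\right) = \left(i \sqrt{6010} + 34212\right) \left(16056 + \left(36 + 43\right)^{2}\right) = \left(34212 + i \sqrt{6010}\right) \left(16056 + 79^{2}\right) = \left(34212 + i \sqrt{6010}\right) \left(16056 + 6241\right) = \left(34212 + i \sqrt{6010}\right) 22297 = 762824964 + 22297 i \sqrt{6010}$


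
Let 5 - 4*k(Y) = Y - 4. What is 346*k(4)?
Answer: 865/2 ≈ 432.50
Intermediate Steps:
k(Y) = 9/4 - Y/4 (k(Y) = 5/4 - (Y - 4)/4 = 5/4 - (-4 + Y)/4 = 5/4 + (1 - Y/4) = 9/4 - Y/4)
346*k(4) = 346*(9/4 - ¼*4) = 346*(9/4 - 1) = 346*(5/4) = 865/2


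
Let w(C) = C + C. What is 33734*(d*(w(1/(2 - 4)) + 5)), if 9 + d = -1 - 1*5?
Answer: -2024040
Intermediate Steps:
d = -15 (d = -9 + (-1 - 1*5) = -9 + (-1 - 5) = -9 - 6 = -15)
w(C) = 2*C
33734*(d*(w(1/(2 - 4)) + 5)) = 33734*(-15*(2/(2 - 4) + 5)) = 33734*(-15*(2/(-2) + 5)) = 33734*(-15*(2*(-½) + 5)) = 33734*(-15*(-1 + 5)) = 33734*(-15*4) = 33734*(-60) = -2024040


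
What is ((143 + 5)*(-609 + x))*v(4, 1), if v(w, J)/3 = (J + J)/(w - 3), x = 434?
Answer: -155400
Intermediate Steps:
v(w, J) = 6*J/(-3 + w) (v(w, J) = 3*((J + J)/(w - 3)) = 3*((2*J)/(-3 + w)) = 3*(2*J/(-3 + w)) = 6*J/(-3 + w))
((143 + 5)*(-609 + x))*v(4, 1) = ((143 + 5)*(-609 + 434))*(6*1/(-3 + 4)) = (148*(-175))*(6*1/1) = -155400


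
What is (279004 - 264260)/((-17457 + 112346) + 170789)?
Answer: 7372/132839 ≈ 0.055496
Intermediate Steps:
(279004 - 264260)/((-17457 + 112346) + 170789) = 14744/(94889 + 170789) = 14744/265678 = 14744*(1/265678) = 7372/132839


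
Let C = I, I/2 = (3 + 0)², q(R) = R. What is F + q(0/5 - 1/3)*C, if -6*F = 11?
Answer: -47/6 ≈ -7.8333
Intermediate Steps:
F = -11/6 (F = -⅙*11 = -11/6 ≈ -1.8333)
I = 18 (I = 2*(3 + 0)² = 2*3² = 2*9 = 18)
C = 18
F + q(0/5 - 1/3)*C = -11/6 + (0/5 - 1/3)*18 = -11/6 + (0*(⅕) - 1*⅓)*18 = -11/6 + (0 - ⅓)*18 = -11/6 - ⅓*18 = -11/6 - 6 = -47/6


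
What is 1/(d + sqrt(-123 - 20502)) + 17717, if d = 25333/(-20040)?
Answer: 13341987748272463/753061341899 - 10040040000*I*sqrt(33)/8283674760889 ≈ 17717.0 - 0.0069626*I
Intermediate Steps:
d = -25333/20040 (d = 25333*(-1/20040) = -25333/20040 ≈ -1.2641)
1/(d + sqrt(-123 - 20502)) + 17717 = 1/(-25333/20040 + sqrt(-123 - 20502)) + 17717 = 1/(-25333/20040 + sqrt(-20625)) + 17717 = 1/(-25333/20040 + 25*I*sqrt(33)) + 17717 = 17717 + 1/(-25333/20040 + 25*I*sqrt(33))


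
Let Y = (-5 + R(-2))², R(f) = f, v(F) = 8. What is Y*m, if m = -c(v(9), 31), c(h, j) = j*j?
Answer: -47089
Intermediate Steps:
c(h, j) = j²
m = -961 (m = -1*31² = -1*961 = -961)
Y = 49 (Y = (-5 - 2)² = (-7)² = 49)
Y*m = 49*(-961) = -47089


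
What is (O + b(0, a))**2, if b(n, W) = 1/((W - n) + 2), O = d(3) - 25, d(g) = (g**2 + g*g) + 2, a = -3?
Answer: 36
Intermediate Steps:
d(g) = 2 + 2*g**2 (d(g) = (g**2 + g**2) + 2 = 2*g**2 + 2 = 2 + 2*g**2)
O = -5 (O = (2 + 2*3**2) - 25 = (2 + 2*9) - 25 = (2 + 18) - 25 = 20 - 25 = -5)
b(n, W) = 1/(2 + W - n)
(O + b(0, a))**2 = (-5 + 1/(2 - 3 - 1*0))**2 = (-5 + 1/(2 - 3 + 0))**2 = (-5 + 1/(-1))**2 = (-5 - 1)**2 = (-6)**2 = 36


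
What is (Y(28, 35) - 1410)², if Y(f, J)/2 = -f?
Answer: 2149156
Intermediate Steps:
Y(f, J) = -2*f (Y(f, J) = 2*(-f) = -2*f)
(Y(28, 35) - 1410)² = (-2*28 - 1410)² = (-56 - 1410)² = (-1466)² = 2149156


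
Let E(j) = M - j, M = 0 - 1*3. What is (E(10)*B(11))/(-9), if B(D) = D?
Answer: 143/9 ≈ 15.889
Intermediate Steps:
M = -3 (M = 0 - 3 = -3)
E(j) = -3 - j
(E(10)*B(11))/(-9) = ((-3 - 1*10)*11)/(-9) = ((-3 - 10)*11)*(-1/9) = -13*11*(-1/9) = -143*(-1/9) = 143/9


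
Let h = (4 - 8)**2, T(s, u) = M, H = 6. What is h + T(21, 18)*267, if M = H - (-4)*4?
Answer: 5890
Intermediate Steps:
M = 22 (M = 6 - (-4)*4 = 6 - 1*(-16) = 6 + 16 = 22)
T(s, u) = 22
h = 16 (h = (-4)**2 = 16)
h + T(21, 18)*267 = 16 + 22*267 = 16 + 5874 = 5890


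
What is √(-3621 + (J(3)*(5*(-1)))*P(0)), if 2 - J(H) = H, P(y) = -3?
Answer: 6*I*√101 ≈ 60.299*I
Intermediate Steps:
J(H) = 2 - H
√(-3621 + (J(3)*(5*(-1)))*P(0)) = √(-3621 + ((2 - 1*3)*(5*(-1)))*(-3)) = √(-3621 + ((2 - 3)*(-5))*(-3)) = √(-3621 - 1*(-5)*(-3)) = √(-3621 + 5*(-3)) = √(-3621 - 15) = √(-3636) = 6*I*√101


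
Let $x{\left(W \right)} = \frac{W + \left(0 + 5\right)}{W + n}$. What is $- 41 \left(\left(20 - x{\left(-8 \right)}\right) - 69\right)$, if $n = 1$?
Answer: $\frac{14186}{7} \approx 2026.6$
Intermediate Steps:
$x{\left(W \right)} = \frac{5 + W}{1 + W}$ ($x{\left(W \right)} = \frac{W + \left(0 + 5\right)}{W + 1} = \frac{W + 5}{1 + W} = \frac{5 + W}{1 + W}$)
$- 41 \left(\left(20 - x{\left(-8 \right)}\right) - 69\right) = - 41 \left(\left(20 - \frac{5 - 8}{1 - 8}\right) - 69\right) = - 41 \left(\left(20 - \frac{1}{-7} \left(-3\right)\right) - 69\right) = - 41 \left(\left(20 - \left(- \frac{1}{7}\right) \left(-3\right)\right) - 69\right) = - 41 \left(\left(20 - \frac{3}{7}\right) - 69\right) = - 41 \left(\frac{137}{7} - 69\right) = \left(-41\right) \left(- \frac{346}{7}\right) = \frac{14186}{7}$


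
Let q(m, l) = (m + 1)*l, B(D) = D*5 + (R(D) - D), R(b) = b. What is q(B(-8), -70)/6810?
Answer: 91/227 ≈ 0.40088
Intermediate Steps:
B(D) = 5*D (B(D) = D*5 + (D - D) = 5*D + 0 = 5*D)
q(m, l) = l*(1 + m) (q(m, l) = (1 + m)*l = l*(1 + m))
q(B(-8), -70)/6810 = -70*(1 + 5*(-8))/6810 = -70*(1 - 40)*(1/6810) = -70*(-39)*(1/6810) = 2730*(1/6810) = 91/227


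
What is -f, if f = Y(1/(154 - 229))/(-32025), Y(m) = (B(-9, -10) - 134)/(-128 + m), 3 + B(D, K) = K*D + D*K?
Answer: -43/4099627 ≈ -1.0489e-5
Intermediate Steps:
B(D, K) = -3 + 2*D*K (B(D, K) = -3 + (K*D + D*K) = -3 + (D*K + D*K) = -3 + 2*D*K)
Y(m) = 43/(-128 + m) (Y(m) = ((-3 + 2*(-9)*(-10)) - 134)/(-128 + m) = ((-3 + 180) - 134)/(-128 + m) = (177 - 134)/(-128 + m) = 43/(-128 + m))
f = 43/4099627 (f = (43/(-128 + 1/(154 - 229)))/(-32025) = (43/(-128 + 1/(-75)))*(-1/32025) = (43/(-128 - 1/75))*(-1/32025) = (43/(-9601/75))*(-1/32025) = (43*(-75/9601))*(-1/32025) = -3225/9601*(-1/32025) = 43/4099627 ≈ 1.0489e-5)
-f = -1*43/4099627 = -43/4099627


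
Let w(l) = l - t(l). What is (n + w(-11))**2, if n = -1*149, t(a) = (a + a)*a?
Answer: 161604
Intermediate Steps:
t(a) = 2*a**2 (t(a) = (2*a)*a = 2*a**2)
n = -149
w(l) = l - 2*l**2
(n + w(-11))**2 = (-149 - 11*(1 - 2*(-11)))**2 = (-149 - 11*(1 + 22))**2 = (-149 - 11*23)**2 = (-149 - 253)**2 = (-402)**2 = 161604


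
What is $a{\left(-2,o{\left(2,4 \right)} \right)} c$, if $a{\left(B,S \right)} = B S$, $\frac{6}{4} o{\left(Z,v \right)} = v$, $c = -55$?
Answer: $\frac{880}{3} \approx 293.33$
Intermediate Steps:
$o{\left(Z,v \right)} = \frac{2 v}{3}$
$a{\left(-2,o{\left(2,4 \right)} \right)} c = - 2 \cdot \frac{2}{3} \cdot 4 \left(-55\right) = \left(-2\right) \frac{8}{3} \left(-55\right) = \left(- \frac{16}{3}\right) \left(-55\right) = \frac{880}{3}$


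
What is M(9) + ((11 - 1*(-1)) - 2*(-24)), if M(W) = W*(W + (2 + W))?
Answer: 240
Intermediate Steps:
M(W) = W*(2 + 2*W)
M(9) + ((11 - 1*(-1)) - 2*(-24)) = 2*9*(1 + 9) + ((11 - 1*(-1)) - 2*(-24)) = 2*9*10 + ((11 + 1) + 48) = 180 + (12 + 48) = 180 + 60 = 240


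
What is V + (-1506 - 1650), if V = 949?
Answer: -2207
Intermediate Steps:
V + (-1506 - 1650) = 949 + (-1506 - 1650) = 949 - 3156 = -2207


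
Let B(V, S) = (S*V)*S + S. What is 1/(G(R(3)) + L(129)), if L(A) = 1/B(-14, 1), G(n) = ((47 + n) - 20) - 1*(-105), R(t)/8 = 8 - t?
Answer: 13/2235 ≈ 0.0058166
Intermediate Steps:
R(t) = 64 - 8*t (R(t) = 8*(8 - t) = 64 - 8*t)
G(n) = 132 + n (G(n) = (27 + n) + 105 = 132 + n)
B(V, S) = S + V*S² (B(V, S) = V*S² + S = S + V*S²)
L(A) = -1/13 (L(A) = 1/(1*(1 + 1*(-14))) = 1/(1*(1 - 14)) = 1/(1*(-13)) = 1/(-13) = -1/13)
1/(G(R(3)) + L(129)) = 1/((132 + (64 - 8*3)) - 1/13) = 1/((132 + (64 - 24)) - 1/13) = 1/((132 + 40) - 1/13) = 1/(172 - 1/13) = 1/(2235/13) = 13/2235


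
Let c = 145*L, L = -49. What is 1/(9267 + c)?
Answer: 1/2162 ≈ 0.00046253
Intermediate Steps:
c = -7105 (c = 145*(-49) = -7105)
1/(9267 + c) = 1/(9267 - 7105) = 1/2162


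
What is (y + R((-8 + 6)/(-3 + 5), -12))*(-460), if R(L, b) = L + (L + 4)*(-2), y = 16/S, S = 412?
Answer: 329820/103 ≈ 3202.1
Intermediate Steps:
y = 4/103 (y = 16/412 = 16*(1/412) = 4/103 ≈ 0.038835)
R(L, b) = -8 - L (R(L, b) = L + (4 + L)*(-2) = L + (-8 - 2*L) = -8 - L)
(y + R((-8 + 6)/(-3 + 5), -12))*(-460) = (4/103 + (-8 - (-8 + 6)/(-3 + 5)))*(-460) = (4/103 + (-8 - (-2)/2))*(-460) = (4/103 + (-8 - 1*(-1)))*(-460) = (4/103 + (-8 + 1))*(-460) = (4/103 - 7)*(-460) = -717/103*(-460) = 329820/103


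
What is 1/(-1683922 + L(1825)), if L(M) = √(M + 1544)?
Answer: -1683922/2835593298715 - √3369/2835593298715 ≈ -5.9387e-7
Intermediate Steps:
L(M) = √(1544 + M)
1/(-1683922 + L(1825)) = 1/(-1683922 + √(1544 + 1825)) = 1/(-1683922 + √3369)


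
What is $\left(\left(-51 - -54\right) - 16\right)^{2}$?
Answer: $169$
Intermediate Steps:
$\left(\left(-51 - -54\right) - 16\right)^{2} = \left(\left(-51 + 54\right) - 16\right)^{2} = \left(3 - 16\right)^{2} = \left(-13\right)^{2} = 169$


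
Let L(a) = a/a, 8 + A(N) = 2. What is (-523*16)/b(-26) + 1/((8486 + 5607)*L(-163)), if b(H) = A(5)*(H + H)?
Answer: -14741239/549627 ≈ -26.820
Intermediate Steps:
A(N) = -6 (A(N) = -8 + 2 = -6)
L(a) = 1
b(H) = -12*H (b(H) = -6*(H + H) = -12*H)
(-523*16)/b(-26) + 1/((8486 + 5607)*L(-163)) = (-523*16)/((-12*(-26))) + 1/((8486 + 5607)*1) = -8368/312 + 1/14093 = -8368*1/312 + (1/14093)*1 = -1046/39 + 1/14093 = -14741239/549627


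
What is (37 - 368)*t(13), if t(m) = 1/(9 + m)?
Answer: -331/22 ≈ -15.045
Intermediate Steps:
(37 - 368)*t(13) = (37 - 368)/(9 + 13) = -331/22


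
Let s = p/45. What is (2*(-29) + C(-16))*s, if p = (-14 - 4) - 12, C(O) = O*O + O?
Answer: -364/3 ≈ -121.33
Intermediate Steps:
C(O) = O + O**2 (C(O) = O**2 + O = O + O**2)
p = -30 (p = -18 - 12 = -30)
s = -2/3 (s = -30/45 = -30*1/45 = -2/3 ≈ -0.66667)
(2*(-29) + C(-16))*s = (2*(-29) - 16*(1 - 16))*(-2/3) = (-58 - 16*(-15))*(-2/3) = (-58 + 240)*(-2/3) = 182*(-2/3) = -364/3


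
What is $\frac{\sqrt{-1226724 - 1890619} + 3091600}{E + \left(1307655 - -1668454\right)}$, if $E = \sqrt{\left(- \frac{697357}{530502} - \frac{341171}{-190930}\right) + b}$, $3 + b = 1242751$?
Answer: $\frac{3091600 + i \sqrt{3117343}}{2976109 + \frac{\sqrt{2757324049250848152732930}}{1489540395}} \approx 1.0384 + 0.00059304 i$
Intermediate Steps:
$b = 1242748$ ($b = -3 + 1242751 = 1242748$)
$E = \frac{\sqrt{2757324049250848152732930}}{1489540395}$ ($E = \sqrt{\left(- \frac{697357}{530502} - \frac{341171}{-190930}\right) + 1242748} = \sqrt{\left(\left(-697357\right) \frac{1}{530502} - - \frac{341171}{190930}\right) + 1242748} = \sqrt{\left(- \frac{41021}{31206} + \frac{341171}{190930}\right) + 1242748} = \sqrt{\frac{703610674}{1489540395} + 1242748} = \sqrt{\frac{1851124050416134}{1489540395}} = \frac{\sqrt{2757324049250848152732930}}{1489540395} \approx 1114.8$)
$\frac{\sqrt{-1226724 - 1890619} + 3091600}{E + \left(1307655 - -1668454\right)} = \frac{\sqrt{-1226724 - 1890619} + 3091600}{\frac{\sqrt{2757324049250848152732930}}{1489540395} + \left(1307655 - -1668454\right)} = \frac{\sqrt{-3117343} + 3091600}{\frac{\sqrt{2757324049250848152732930}}{1489540395} + \left(1307655 + 1668454\right)} = \frac{i \sqrt{3117343} + 3091600}{\frac{\sqrt{2757324049250848152732930}}{1489540395} + 2976109} = \frac{3091600 + i \sqrt{3117343}}{2976109 + \frac{\sqrt{2757324049250848152732930}}{1489540395}}$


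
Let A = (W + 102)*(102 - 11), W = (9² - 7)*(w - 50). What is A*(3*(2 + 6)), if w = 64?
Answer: 2485392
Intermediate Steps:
W = 1036 (W = (9² - 7)*(64 - 50) = (81 - 7)*14 = 74*14 = 1036)
A = 103558 (A = (1036 + 102)*(102 - 11) = 1138*91 = 103558)
A*(3*(2 + 6)) = 103558*(3*(2 + 6)) = 103558*(3*8) = 103558*24 = 2485392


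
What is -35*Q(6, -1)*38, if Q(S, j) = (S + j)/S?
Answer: -3325/3 ≈ -1108.3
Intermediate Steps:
Q(S, j) = (S + j)/S
-35*Q(6, -1)*38 = -35*(6 - 1)/6*38 = -35*5/6*38 = -175/6*38 = -3325/3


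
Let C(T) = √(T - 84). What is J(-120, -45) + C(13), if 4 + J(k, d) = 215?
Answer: 211 + I*√71 ≈ 211.0 + 8.4261*I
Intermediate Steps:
J(k, d) = 211 (J(k, d) = -4 + 215 = 211)
C(T) = √(-84 + T)
J(-120, -45) + C(13) = 211 + √(-84 + 13) = 211 + √(-71) = 211 + I*√71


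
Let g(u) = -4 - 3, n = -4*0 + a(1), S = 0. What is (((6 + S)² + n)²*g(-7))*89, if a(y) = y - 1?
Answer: -807408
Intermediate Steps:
a(y) = -1 + y
n = 0 (n = -4*0 + (-1 + 1) = 0 + 0 = 0)
g(u) = -7
(((6 + S)² + n)²*g(-7))*89 = (((6 + 0)² + 0)²*(-7))*89 = ((6² + 0)²*(-7))*89 = ((36 + 0)²*(-7))*89 = (36²*(-7))*89 = (1296*(-7))*89 = -9072*89 = -807408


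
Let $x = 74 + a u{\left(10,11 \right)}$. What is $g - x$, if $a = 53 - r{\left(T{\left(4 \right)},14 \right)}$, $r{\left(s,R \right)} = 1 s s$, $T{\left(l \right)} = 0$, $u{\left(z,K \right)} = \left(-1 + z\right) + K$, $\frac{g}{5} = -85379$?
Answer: $-428029$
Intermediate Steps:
$g = -426895$ ($g = 5 \left(-85379\right) = -426895$)
$u{\left(z,K \right)} = -1 + K + z$
$r{\left(s,R \right)} = s^{2}$ ($r{\left(s,R \right)} = s s = s^{2}$)
$a = 53$ ($a = 53 - 0^{2} = 53 - 0 = 53 + 0 = 53$)
$x = 1134$ ($x = 74 + 53 \left(-1 + 11 + 10\right) = 74 + 53 \cdot 20 = 74 + 1060 = 1134$)
$g - x = -426895 - 1134 = -428029$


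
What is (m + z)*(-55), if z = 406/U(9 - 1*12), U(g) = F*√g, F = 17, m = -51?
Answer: 2805 + 22330*I*√3/51 ≈ 2805.0 + 758.37*I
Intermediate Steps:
U(g) = 17*√g
z = -406*I*√3/51 (z = 406/((17*√(9 - 1*12))) = 406/((17*√(9 - 12))) = 406/((17*√(-3))) = 406/((17*(I*√3))) = 406/((17*I*√3)) = 406*(-I*√3/51) = -406*I*√3/51 ≈ -13.788*I)
(m + z)*(-55) = (-51 - 406*I*√3/51)*(-55) = 2805 + 22330*I*√3/51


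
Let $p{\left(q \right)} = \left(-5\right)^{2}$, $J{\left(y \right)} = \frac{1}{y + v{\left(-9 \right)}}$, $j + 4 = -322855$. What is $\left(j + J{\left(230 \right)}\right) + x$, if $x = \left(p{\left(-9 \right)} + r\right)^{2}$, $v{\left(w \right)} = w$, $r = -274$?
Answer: $- \frac{57649617}{221} \approx -2.6086 \cdot 10^{5}$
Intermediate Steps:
$j = -322859$ ($j = -4 - 322855 = -322859$)
$J{\left(y \right)} = \frac{1}{-9 + y}$ ($J{\left(y \right)} = \frac{1}{y - 9} = \frac{1}{-9 + y}$)
$p{\left(q \right)} = 25$
$x = 62001$ ($x = \left(25 - 274\right)^{2} = \left(-249\right)^{2} = 62001$)
$\left(j + J{\left(230 \right)}\right) + x = \left(-322859 + \frac{1}{-9 + 230}\right) + 62001 = \left(-322859 + \frac{1}{221}\right) + 62001 = - \frac{71351838}{221} + 62001 = - \frac{57649617}{221}$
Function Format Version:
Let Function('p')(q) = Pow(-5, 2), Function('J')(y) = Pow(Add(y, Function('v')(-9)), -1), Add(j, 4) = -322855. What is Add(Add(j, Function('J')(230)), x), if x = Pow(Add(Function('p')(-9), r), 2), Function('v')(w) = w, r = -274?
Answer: Rational(-57649617, 221) ≈ -2.6086e+5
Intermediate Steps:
j = -322859 (j = Add(-4, -322855) = -322859)
Function('J')(y) = Pow(Add(-9, y), -1) (Function('J')(y) = Pow(Add(y, -9), -1) = Pow(Add(-9, y), -1))
Function('p')(q) = 25
x = 62001 (x = Pow(Add(25, -274), 2) = Pow(-249, 2) = 62001)
Add(Add(j, Function('J')(230)), x) = Add(Add(-322859, Pow(Add(-9, 230), -1)), 62001) = Add(Add(-322859, Pow(221, -1)), 62001) = Add(Add(-322859, Rational(1, 221)), 62001) = Add(Rational(-71351838, 221), 62001) = Rational(-57649617, 221)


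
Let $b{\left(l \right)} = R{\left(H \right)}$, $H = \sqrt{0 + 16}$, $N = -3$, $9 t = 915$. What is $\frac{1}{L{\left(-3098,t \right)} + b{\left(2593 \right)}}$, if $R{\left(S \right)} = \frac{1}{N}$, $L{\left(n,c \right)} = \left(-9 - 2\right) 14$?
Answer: $- \frac{3}{463} \approx -0.0064795$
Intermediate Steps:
$t = \frac{305}{3}$ ($t = \frac{1}{9} \cdot 915 = \frac{305}{3} \approx 101.67$)
$L{\left(n,c \right)} = -154$ ($L{\left(n,c \right)} = \left(-11\right) 14 = -154$)
$H = 4$ ($H = \sqrt{16} = 4$)
$R{\left(S \right)} = - \frac{1}{3}$ ($R{\left(S \right)} = \frac{1}{-3} = - \frac{1}{3}$)
$b{\left(l \right)} = - \frac{1}{3}$
$\frac{1}{L{\left(-3098,t \right)} + b{\left(2593 \right)}} = \frac{1}{-154 - \frac{1}{3}} = \frac{1}{- \frac{463}{3}} = - \frac{3}{463}$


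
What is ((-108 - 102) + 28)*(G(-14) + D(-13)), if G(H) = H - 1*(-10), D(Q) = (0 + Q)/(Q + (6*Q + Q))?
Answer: 2821/4 ≈ 705.25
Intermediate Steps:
D(Q) = ⅛ (D(Q) = Q/(Q + 7*Q) = Q/((8*Q)) = Q*(1/(8*Q)) = ⅛)
G(H) = 10 + H (G(H) = H + 10 = 10 + H)
((-108 - 102) + 28)*(G(-14) + D(-13)) = ((-108 - 102) + 28)*((10 - 14) + ⅛) = (-210 + 28)*(-4 + ⅛) = -182*(-31/8) = 2821/4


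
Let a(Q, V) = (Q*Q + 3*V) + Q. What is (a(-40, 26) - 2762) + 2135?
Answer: 1011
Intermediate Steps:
a(Q, V) = Q + Q² + 3*V (a(Q, V) = (Q² + 3*V) + Q = Q + Q² + 3*V)
(a(-40, 26) - 2762) + 2135 = ((-40 + (-40)² + 3*26) - 2762) + 2135 = ((-40 + 1600 + 78) - 2762) + 2135 = (1638 - 2762) + 2135 = -1124 + 2135 = 1011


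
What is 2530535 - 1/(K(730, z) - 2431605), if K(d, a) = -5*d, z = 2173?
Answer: 6162498011426/2435255 ≈ 2.5305e+6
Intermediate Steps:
2530535 - 1/(K(730, z) - 2431605) = 2530535 - 1/(-5*730 - 2431605) = 2530535 - 1/(-3650 - 2431605) = 2530535 - 1/(-2435255) = 2530535 - 1*(-1/2435255) = 2530535 + 1/2435255 = 6162498011426/2435255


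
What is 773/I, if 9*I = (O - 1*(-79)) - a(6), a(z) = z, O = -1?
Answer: 773/8 ≈ 96.625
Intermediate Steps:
I = 8 (I = ((-1 - 1*(-79)) - 1*6)/9 = ((-1 + 79) - 6)/9 = (78 - 6)/9 = (1/9)*72 = 8)
773/I = 773/8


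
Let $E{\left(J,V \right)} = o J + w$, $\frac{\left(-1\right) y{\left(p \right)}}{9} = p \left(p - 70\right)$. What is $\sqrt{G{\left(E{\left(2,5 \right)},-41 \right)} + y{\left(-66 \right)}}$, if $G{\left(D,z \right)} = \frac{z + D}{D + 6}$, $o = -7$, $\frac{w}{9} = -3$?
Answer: $\frac{i \sqrt{98957530}}{35} \approx 284.22 i$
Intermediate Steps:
$w = -27$ ($w = 9 \left(-3\right) = -27$)
$y{\left(p \right)} = - 9 p \left(-70 + p\right)$ ($y{\left(p \right)} = - 9 p \left(p - 70\right) = - 9 p \left(-70 + p\right)$)
$E{\left(J,V \right)} = -27 - 7 J$ ($E{\left(J,V \right)} = - 7 J - 27 = -27 - 7 J$)
$G{\left(D,z \right)} = \frac{D + z}{6 + D}$
$\sqrt{G{\left(E{\left(2,5 \right)},-41 \right)} + y{\left(-66 \right)}} = \sqrt{\frac{\left(-27 - 14\right) - 41}{6 - 41} + 9 \left(-66\right) \left(70 - -66\right)} = \sqrt{\frac{\left(-27 - 14\right) - 41}{6 - 41} + 9 \left(-66\right) \left(70 + 66\right)} = \sqrt{\frac{-41 - 41}{6 - 41} + 9 \left(-66\right) 136} = \sqrt{\frac{1}{-35} \left(-82\right) - 80784} = \sqrt{\left(- \frac{1}{35}\right) \left(-82\right) - 80784} = \sqrt{\frac{82}{35} - 80784} = \sqrt{- \frac{2827358}{35}} = \frac{i \sqrt{98957530}}{35}$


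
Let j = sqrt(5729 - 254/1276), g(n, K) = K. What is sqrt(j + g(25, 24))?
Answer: sqrt(9769056 + 3190*sqrt(93274962))/638 ≈ 9.9844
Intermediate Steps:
j = 5*sqrt(93274962)/638 (j = sqrt(5729 - 254*1/1276) = sqrt(5729 - 127/638) = sqrt(3654975/638) = 5*sqrt(93274962)/638 ≈ 75.689)
sqrt(j + g(25, 24)) = sqrt(5*sqrt(93274962)/638 + 24) = sqrt(24 + 5*sqrt(93274962)/638)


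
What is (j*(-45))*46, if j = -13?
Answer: 26910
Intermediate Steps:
(j*(-45))*46 = -13*(-45)*46 = 585*46 = 26910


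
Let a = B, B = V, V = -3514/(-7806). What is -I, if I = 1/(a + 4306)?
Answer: -3903/16808075 ≈ -0.00023221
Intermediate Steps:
V = 1757/3903 (V = -3514*(-1/7806) = 1757/3903 ≈ 0.45017)
B = 1757/3903 ≈ 0.45017
a = 1757/3903 ≈ 0.45017
I = 3903/16808075 (I = 1/(1757/3903 + 4306) = 1/(16808075/3903) = 3903/16808075 ≈ 0.00023221)
-I = -1*3903/16808075 = -3903/16808075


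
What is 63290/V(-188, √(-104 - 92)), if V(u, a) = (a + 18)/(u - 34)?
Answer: -6322671/13 + 4917633*I/13 ≈ -4.8636e+5 + 3.7828e+5*I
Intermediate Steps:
V(u, a) = (18 + a)/(-34 + u)
63290/V(-188, √(-104 - 92)) = 63290/(((18 + √(-104 - 92))/(-34 - 188))) = 63290/(((18 + √(-196))/(-222))) = 63290/((-(18 + 14*I)/222)) = 63290/(-3/37 - 7*I/111) = 63290*(12321*(-3/37 + 7*I/111)/130) = 77979609*(-3/37 + 7*I/111)/13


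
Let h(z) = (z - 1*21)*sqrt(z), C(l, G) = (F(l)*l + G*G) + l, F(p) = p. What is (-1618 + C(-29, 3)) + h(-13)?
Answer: -797 - 34*I*sqrt(13) ≈ -797.0 - 122.59*I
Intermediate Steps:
C(l, G) = l + G**2 + l**2 (C(l, G) = (l*l + G*G) + l = (l**2 + G**2) + l = (G**2 + l**2) + l = l + G**2 + l**2)
h(z) = sqrt(z)*(-21 + z) (h(z) = (z - 21)*sqrt(z) = (-21 + z)*sqrt(z) = sqrt(z)*(-21 + z))
(-1618 + C(-29, 3)) + h(-13) = (-1618 + (-29 + 3**2 + (-29)**2)) + sqrt(-13)*(-21 - 13) = (-1618 + (-29 + 9 + 841)) + (I*sqrt(13))*(-34) = (-1618 + 821) - 34*I*sqrt(13) = -797 - 34*I*sqrt(13)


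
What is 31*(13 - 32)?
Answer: -589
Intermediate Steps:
31*(13 - 32) = 31*(-19) = -589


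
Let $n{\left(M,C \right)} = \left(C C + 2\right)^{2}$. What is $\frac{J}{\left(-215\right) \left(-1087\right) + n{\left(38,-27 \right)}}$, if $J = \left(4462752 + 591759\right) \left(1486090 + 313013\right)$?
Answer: $\frac{3031195301211}{256022} \approx 1.184 \cdot 10^{7}$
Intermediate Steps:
$n{\left(M,C \right)} = \left(2 + C^{2}\right)^{2}$ ($n{\left(M,C \right)} = \left(C^{2} + 2\right)^{2} = \left(2 + C^{2}\right)^{2}$)
$J = 9093585903633$ ($J = 5054511 \cdot 1799103 = 9093585903633$)
$\frac{J}{\left(-215\right) \left(-1087\right) + n{\left(38,-27 \right)}} = \frac{9093585903633}{\left(-215\right) \left(-1087\right) + \left(2 + \left(-27\right)^{2}\right)^{2}} = \frac{9093585903633}{233705 + \left(2 + 729\right)^{2}} = \frac{9093585903633}{233705 + 731^{2}} = \frac{9093585903633}{233705 + 534361} = \frac{9093585903633}{768066} = 9093585903633 \cdot \frac{1}{768066} = \frac{3031195301211}{256022}$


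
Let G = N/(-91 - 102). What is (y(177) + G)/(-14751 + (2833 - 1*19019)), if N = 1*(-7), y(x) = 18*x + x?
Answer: -649066/5970841 ≈ -0.10871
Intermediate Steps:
y(x) = 19*x
N = -7
G = 7/193 (G = -7/(-91 - 102) = -7/(-193) = -1/193*(-7) = 7/193 ≈ 0.036269)
(y(177) + G)/(-14751 + (2833 - 1*19019)) = (19*177 + 7/193)/(-14751 + (2833 - 1*19019)) = (3363 + 7/193)/(-14751 + (2833 - 19019)) = 649066/(193*(-14751 - 16186)) = (649066/193)/(-30937) = (649066/193)*(-1/30937) = -649066/5970841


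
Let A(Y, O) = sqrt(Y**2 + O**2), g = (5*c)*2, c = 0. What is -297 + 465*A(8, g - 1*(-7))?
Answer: -297 + 465*sqrt(113) ≈ 4646.0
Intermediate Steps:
g = 0 (g = (5*0)*2 = 0*2 = 0)
A(Y, O) = sqrt(O**2 + Y**2)
-297 + 465*A(8, g - 1*(-7)) = -297 + 465*sqrt((0 - 1*(-7))**2 + 8**2) = -297 + 465*sqrt((0 + 7)**2 + 64) = -297 + 465*sqrt(7**2 + 64) = -297 + 465*sqrt(49 + 64) = -297 + 465*sqrt(113)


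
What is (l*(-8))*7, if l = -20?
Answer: 1120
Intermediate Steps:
(l*(-8))*7 = -20*(-8)*7 = 160*7 = 1120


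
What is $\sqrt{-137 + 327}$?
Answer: $\sqrt{190} \approx 13.784$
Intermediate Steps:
$\sqrt{-137 + 327} = \sqrt{190}$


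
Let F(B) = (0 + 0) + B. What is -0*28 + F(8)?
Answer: 8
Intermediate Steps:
F(B) = B (F(B) = 0 + B = B)
-0*28 + F(8) = -0*28 + 8 = -114*0 + 8 = 0 + 8 = 8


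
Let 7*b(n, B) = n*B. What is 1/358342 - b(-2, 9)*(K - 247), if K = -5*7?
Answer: -1818943985/2508394 ≈ -725.14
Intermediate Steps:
b(n, B) = B*n/7 (b(n, B) = (n*B)/7 = (B*n)/7 = B*n/7)
K = -35
1/358342 - b(-2, 9)*(K - 247) = 1/358342 - (⅐)*9*(-2)*(-35 - 247) = 1/358342 - (-18)*(-282)/7 = 1/358342 - 1*5076/7 = 1/358342 - 5076/7 = -1818943985/2508394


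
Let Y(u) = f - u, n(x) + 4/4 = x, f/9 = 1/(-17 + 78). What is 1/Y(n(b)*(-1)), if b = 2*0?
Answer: -61/52 ≈ -1.1731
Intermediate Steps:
f = 9/61 (f = 9/(-17 + 78) = 9/61 ≈ 0.14754)
b = 0
n(x) = -1 + x
Y(u) = 9/61 - u
1/Y(n(b)*(-1)) = 1/(9/61 - (-1 + 0)*(-1)) = 1/(9/61 - (-1)*(-1)) = 1/(9/61 - 1*1) = 1/(9/61 - 1) = 1/(-52/61) = -61/52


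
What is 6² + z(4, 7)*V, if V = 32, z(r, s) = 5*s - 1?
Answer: 1124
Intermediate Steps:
z(r, s) = -1 + 5*s
6² + z(4, 7)*V = 6² + (-1 + 5*7)*32 = 36 + (-1 + 35)*32 = 36 + 34*32 = 36 + 1088 = 1124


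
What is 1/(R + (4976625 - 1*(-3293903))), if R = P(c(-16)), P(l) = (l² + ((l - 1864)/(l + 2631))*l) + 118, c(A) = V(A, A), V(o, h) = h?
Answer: 523/4325687762 ≈ 1.2091e-7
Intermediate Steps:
c(A) = A
P(l) = 118 + l² + l*(-1864 + l)/(2631 + l) (P(l) = (l² + ((-1864 + l)/(2631 + l))*l) + 118 = (l² + l*(-1864 + l)/(2631 + l)) + 118 = 118 + l² + l*(-1864 + l)/(2631 + l))
R = 201618/523 (R = (310458 + (-16)³ - 1746*(-16) + 2632*(-16)²)/(2631 - 16) = (310458 - 4096 + 27936 + 2632*256)/2615 = (310458 - 4096 + 27936 + 673792)/2615 = (1/2615)*1008090 = 201618/523 ≈ 385.50)
1/(R + (4976625 - 1*(-3293903))) = 1/(201618/523 + (4976625 - 1*(-3293903))) = 1/(201618/523 + (4976625 + 3293903)) = 1/(201618/523 + 8270528) = 1/(4325687762/523) = 523/4325687762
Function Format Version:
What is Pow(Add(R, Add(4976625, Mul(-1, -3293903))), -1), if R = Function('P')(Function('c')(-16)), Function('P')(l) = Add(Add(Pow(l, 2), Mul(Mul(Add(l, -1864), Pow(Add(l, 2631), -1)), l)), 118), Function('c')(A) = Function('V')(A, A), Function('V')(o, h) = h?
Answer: Rational(523, 4325687762) ≈ 1.2091e-7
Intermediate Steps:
Function('c')(A) = A
Function('P')(l) = Add(118, Pow(l, 2), Mul(l, Pow(Add(2631, l), -1), Add(-1864, l))) (Function('P')(l) = Add(Add(Pow(l, 2), Mul(Mul(Add(-1864, l), Pow(Add(2631, l), -1)), l)), 118) = Add(Add(Pow(l, 2), Mul(Mul(Pow(Add(2631, l), -1), Add(-1864, l)), l)), 118) = Add(Add(Pow(l, 2), Mul(l, Pow(Add(2631, l), -1), Add(-1864, l))), 118) = Add(118, Pow(l, 2), Mul(l, Pow(Add(2631, l), -1), Add(-1864, l))))
R = Rational(201618, 523) (R = Mul(Pow(Add(2631, -16), -1), Add(310458, Pow(-16, 3), Mul(-1746, -16), Mul(2632, Pow(-16, 2)))) = Mul(Pow(2615, -1), Add(310458, -4096, 27936, Mul(2632, 256))) = Mul(Rational(1, 2615), Add(310458, -4096, 27936, 673792)) = Mul(Rational(1, 2615), 1008090) = Rational(201618, 523) ≈ 385.50)
Pow(Add(R, Add(4976625, Mul(-1, -3293903))), -1) = Pow(Add(Rational(201618, 523), Add(4976625, Mul(-1, -3293903))), -1) = Pow(Add(Rational(201618, 523), Add(4976625, 3293903)), -1) = Pow(Add(Rational(201618, 523), 8270528), -1) = Pow(Rational(4325687762, 523), -1) = Rational(523, 4325687762)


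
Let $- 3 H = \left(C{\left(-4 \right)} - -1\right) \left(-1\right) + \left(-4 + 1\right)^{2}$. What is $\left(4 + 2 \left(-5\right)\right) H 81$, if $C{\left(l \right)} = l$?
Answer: $1944$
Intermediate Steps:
$H = -4$ ($H = - \frac{\left(-4 - -1\right) \left(-1\right) + \left(-4 + 1\right)^{2}}{3} = - \frac{\left(-4 + 1\right) \left(-1\right) + \left(-3\right)^{2}}{3} = - \frac{\left(-3\right) \left(-1\right) + 9}{3} = - \frac{3 + 9}{3} = \left(- \frac{1}{3}\right) 12 = -4$)
$\left(4 + 2 \left(-5\right)\right) H 81 = \left(4 + 2 \left(-5\right)\right) \left(-4\right) 81 = \left(4 - 10\right) \left(-4\right) 81 = \left(-6\right) \left(-4\right) 81 = 24 \cdot 81 = 1944$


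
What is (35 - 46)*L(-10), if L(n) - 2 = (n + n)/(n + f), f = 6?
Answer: -77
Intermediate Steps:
L(n) = 2 + 2*n/(6 + n) (L(n) = 2 + (n + n)/(n + 6) = 2 + (2*n)/(6 + n) = 2 + 2*n/(6 + n))
(35 - 46)*L(-10) = (35 - 46)*(4*(3 - 10)/(6 - 10)) = -44*(-7)/(-4) = -44*(-1)*(-7)/4 = -11*7 = -77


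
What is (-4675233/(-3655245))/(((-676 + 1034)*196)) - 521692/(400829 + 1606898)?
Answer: -44598273284932443/171648097597724440 ≈ -0.25982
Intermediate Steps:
(-4675233/(-3655245))/(((-676 + 1034)*196)) - 521692/(400829 + 1606898) = (-4675233*(-1/3655245))/((358*196)) - 521692/2007727 = (1558411/1218415)/70168 - 521692*1/2007727 = (1558411/1218415)*(1/70168) - 521692/2007727 = 1558411/85493743720 - 521692/2007727 = -44598273284932443/171648097597724440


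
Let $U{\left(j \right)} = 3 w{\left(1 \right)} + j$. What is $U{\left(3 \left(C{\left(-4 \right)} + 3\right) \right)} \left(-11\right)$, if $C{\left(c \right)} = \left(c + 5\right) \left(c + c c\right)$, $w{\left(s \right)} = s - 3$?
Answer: $-429$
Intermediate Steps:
$w{\left(s \right)} = -3 + s$ ($w{\left(s \right)} = s - 3 = -3 + s$)
$C{\left(c \right)} = \left(5 + c\right) \left(c + c^{2}\right)$
$U{\left(j \right)} = -6 + j$ ($U{\left(j \right)} = 3 \left(-3 + 1\right) + j = 3 \left(-2\right) + j = -6 + j$)
$U{\left(3 \left(C{\left(-4 \right)} + 3\right) \right)} \left(-11\right) = \left(-6 + 3 \left(- 4 \left(5 + \left(-4\right)^{2} + 6 \left(-4\right)\right) + 3\right)\right) \left(-11\right) = \left(-6 + 3 \left(- 4 \left(5 + 16 - 24\right) + 3\right)\right) \left(-11\right) = \left(-6 + 3 \left(\left(-4\right) \left(-3\right) + 3\right)\right) \left(-11\right) = \left(-6 + 3 \left(12 + 3\right)\right) \left(-11\right) = \left(-6 + 3 \cdot 15\right) \left(-11\right) = \left(-6 + 45\right) \left(-11\right) = 39 \left(-11\right) = -429$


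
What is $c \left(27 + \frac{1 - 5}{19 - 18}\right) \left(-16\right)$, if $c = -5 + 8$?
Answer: $-1104$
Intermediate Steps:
$c = 3$
$c \left(27 + \frac{1 - 5}{19 - 18}\right) \left(-16\right) = 3 \left(27 + \frac{1 - 5}{19 - 18}\right) \left(-16\right) = 3 \left(27 - \frac{4}{1}\right) \left(-16\right) = 3 \left(27 - 4\right) \left(-16\right) = 3 \cdot 23 \left(-16\right) = 3 \left(-368\right) = -1104$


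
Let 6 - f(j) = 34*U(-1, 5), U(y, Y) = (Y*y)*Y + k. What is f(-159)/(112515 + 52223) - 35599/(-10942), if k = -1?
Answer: 2937123221/901281598 ≈ 3.2588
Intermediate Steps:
U(y, Y) = -1 + y*Y² (U(y, Y) = (Y*y)*Y - 1 = y*Y² - 1 = -1 + y*Y²)
f(j) = 890 (f(j) = 6 - 34*(-1 - 1*5²) = 6 - 34*(-1 - 1*25) = 6 - 34*(-1 - 25) = 6 - 34*(-26) = 6 - 1*(-884) = 6 + 884 = 890)
f(-159)/(112515 + 52223) - 35599/(-10942) = 890/(112515 + 52223) - 35599/(-10942) = 890/164738 - 35599*(-1/10942) = 890*(1/164738) + 35599/10942 = 445/82369 + 35599/10942 = 2937123221/901281598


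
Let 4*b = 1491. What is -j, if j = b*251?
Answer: -374241/4 ≈ -93560.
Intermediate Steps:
b = 1491/4 (b = (1/4)*1491 = 1491/4 ≈ 372.75)
j = 374241/4 (j = (1491/4)*251 = 374241/4 ≈ 93560.)
-j = -1*374241/4 = -374241/4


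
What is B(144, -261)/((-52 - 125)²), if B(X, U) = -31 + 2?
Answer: -29/31329 ≈ -0.00092566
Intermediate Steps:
B(X, U) = -29
B(144, -261)/((-52 - 125)²) = -29/(-52 - 125)² = -29/((-177)²) = -29/31329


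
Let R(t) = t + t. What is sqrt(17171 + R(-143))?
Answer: sqrt(16885) ≈ 129.94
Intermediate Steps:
R(t) = 2*t
sqrt(17171 + R(-143)) = sqrt(17171 + 2*(-143)) = sqrt(17171 - 286) = sqrt(16885)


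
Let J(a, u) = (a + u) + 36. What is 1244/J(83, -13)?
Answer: 622/53 ≈ 11.736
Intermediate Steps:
J(a, u) = 36 + a + u
1244/J(83, -13) = 1244/(36 + 83 - 13) = 1244/106 = 1244*(1/106) = 622/53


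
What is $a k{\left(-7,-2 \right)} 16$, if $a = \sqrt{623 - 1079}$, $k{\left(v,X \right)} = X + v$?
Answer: $- 288 i \sqrt{114} \approx - 3075.0 i$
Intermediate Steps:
$a = 2 i \sqrt{114}$ ($a = \sqrt{-456} = 2 i \sqrt{114} \approx 21.354 i$)
$a k{\left(-7,-2 \right)} 16 = 2 i \sqrt{114} \left(-2 - 7\right) 16 = 2 i \sqrt{114} \left(\left(-9\right) 16\right) = 2 i \sqrt{114} \left(-144\right) = - 288 i \sqrt{114}$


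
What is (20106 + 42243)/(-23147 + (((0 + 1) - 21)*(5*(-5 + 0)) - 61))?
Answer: -8907/3244 ≈ -2.7457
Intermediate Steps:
(20106 + 42243)/(-23147 + (((0 + 1) - 21)*(5*(-5 + 0)) - 61)) = 62349/(-23147 + ((1 - 21)*(5*(-5)) - 61)) = 62349/(-23147 + (-20*(-25) - 61)) = 62349/(-23147 + (500 - 61)) = 62349/(-23147 + 439) = 62349/(-22708) = 62349*(-1/22708) = -8907/3244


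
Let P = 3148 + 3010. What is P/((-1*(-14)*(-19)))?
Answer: -3079/133 ≈ -23.150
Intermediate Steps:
P = 6158
P/((-1*(-14)*(-19))) = 6158/((-1*(-14)*(-19))) = 6158/((14*(-19))) = 6158/(-266) = 6158*(-1/266) = -3079/133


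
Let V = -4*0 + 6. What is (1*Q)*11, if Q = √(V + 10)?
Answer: 44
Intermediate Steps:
V = 6 (V = 0 + 6 = 6)
Q = 4 (Q = √(6 + 10) = √16 = 4)
(1*Q)*11 = (1*4)*11 = 4*11 = 44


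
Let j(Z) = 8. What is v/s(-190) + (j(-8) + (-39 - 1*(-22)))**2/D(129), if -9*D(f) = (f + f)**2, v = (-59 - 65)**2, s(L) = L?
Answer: -56868143/702620 ≈ -80.937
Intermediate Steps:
v = 15376 (v = (-124)**2 = 15376)
D(f) = -4*f**2/9 (D(f) = -(f + f)**2/9 = -4*f**2/9)
v/s(-190) + (j(-8) + (-39 - 1*(-22)))**2/D(129) = 15376/(-190) + (8 + (-39 - 1*(-22)))**2/((-4/9*129**2)) = 15376*(-1/190) + (8 + (-39 + 22))**2/((-4/9*16641)) = -7688/95 + (8 - 17)**2/(-7396) = -7688/95 + (-9)**2*(-1/7396) = -7688/95 + 81*(-1/7396) = -7688/95 - 81/7396 = -56868143/702620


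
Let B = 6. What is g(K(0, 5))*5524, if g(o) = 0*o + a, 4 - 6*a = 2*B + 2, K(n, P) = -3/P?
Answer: -27620/3 ≈ -9206.7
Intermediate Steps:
a = -5/3 (a = ⅔ - (2*6 + 2)/6 = ⅔ - (12 + 2)/6 = ⅔ - ⅙*14 = ⅔ - 7/3 = -5/3 ≈ -1.6667)
g(o) = -5/3 (g(o) = 0*o - 5/3 = 0 - 5/3 = -5/3)
g(K(0, 5))*5524 = -5/3*5524 = -27620/3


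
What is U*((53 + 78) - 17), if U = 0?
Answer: 0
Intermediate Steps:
U*((53 + 78) - 17) = 0*((53 + 78) - 17) = 0*(131 - 17) = 0*114 = 0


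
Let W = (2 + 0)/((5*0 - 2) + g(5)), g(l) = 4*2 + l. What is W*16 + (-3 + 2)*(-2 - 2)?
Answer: 76/11 ≈ 6.9091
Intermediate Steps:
g(l) = 8 + l
W = 2/11 (W = (2 + 0)/((5*0 - 2) + (8 + 5)) = 2/((0 - 2) + 13) = 2/(-2 + 13) = 2/11 ≈ 0.18182)
W*16 + (-3 + 2)*(-2 - 2) = (2/11)*16 + (-3 + 2)*(-2 - 2) = 32/11 - 1*(-4) = 32/11 + 4 = 76/11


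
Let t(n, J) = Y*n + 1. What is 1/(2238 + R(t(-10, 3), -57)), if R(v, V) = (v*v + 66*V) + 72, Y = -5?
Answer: 1/1149 ≈ 0.00087032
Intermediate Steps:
t(n, J) = 1 - 5*n (t(n, J) = -5*n + 1 = 1 - 5*n)
R(v, V) = 72 + v² + 66*V (R(v, V) = (v² + 66*V) + 72 = 72 + v² + 66*V)
1/(2238 + R(t(-10, 3), -57)) = 1/(2238 + (72 + (1 - 5*(-10))² + 66*(-57))) = 1/(2238 + (72 + (1 + 50)² - 3762)) = 1/(2238 + (72 + 51² - 3762)) = 1/(2238 + (72 + 2601 - 3762)) = 1/(2238 - 1089) = 1/1149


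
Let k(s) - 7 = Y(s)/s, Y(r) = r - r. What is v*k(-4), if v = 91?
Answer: 637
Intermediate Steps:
Y(r) = 0
k(s) = 7 (k(s) = 7 + 0/s = 7 + 0 = 7)
v*k(-4) = 91*7 = 637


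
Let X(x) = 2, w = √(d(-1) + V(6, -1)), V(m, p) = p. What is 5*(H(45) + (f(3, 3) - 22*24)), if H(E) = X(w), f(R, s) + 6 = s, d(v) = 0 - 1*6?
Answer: -2645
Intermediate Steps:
d(v) = -6 (d(v) = 0 - 6 = -6)
f(R, s) = -6 + s
w = I*√7 (w = √(-6 - 1) = √(-7) = I*√7 ≈ 2.6458*I)
H(E) = 2
5*(H(45) + (f(3, 3) - 22*24)) = 5*(2 + ((-6 + 3) - 22*24)) = 5*(2 + (-3 - 528)) = 5*(2 - 531) = 5*(-529) = -2645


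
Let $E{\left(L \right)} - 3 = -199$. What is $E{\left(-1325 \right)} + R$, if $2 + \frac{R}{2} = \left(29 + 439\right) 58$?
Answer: $54088$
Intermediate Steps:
$E{\left(L \right)} = -196$ ($E{\left(L \right)} = 3 - 199 = -196$)
$R = 54284$ ($R = -4 + 2 \left(29 + 439\right) 58 = -4 + 2 \cdot 468 \cdot 58 = -4 + 2 \cdot 27144 = -4 + 54288 = 54284$)
$E{\left(-1325 \right)} + R = -196 + 54284 = 54088$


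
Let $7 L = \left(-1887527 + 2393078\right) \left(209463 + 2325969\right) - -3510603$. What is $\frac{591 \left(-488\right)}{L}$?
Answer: $- \frac{96136}{61037794935} \approx -1.575 \cdot 10^{-6}$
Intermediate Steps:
$L = 183113384805$ ($L = \frac{\left(-1887527 + 2393078\right) \left(209463 + 2325969\right) - -3510603}{7} = \frac{505551 \cdot 2535432 + 3510603}{7} = \frac{1281790183032 + 3510603}{7} = \frac{1}{7} \cdot 1281793693635 = 183113384805$)
$\frac{591 \left(-488\right)}{L} = \frac{591 \left(-488\right)}{183113384805} = \left(-288408\right) \frac{1}{183113384805} = - \frac{96136}{61037794935}$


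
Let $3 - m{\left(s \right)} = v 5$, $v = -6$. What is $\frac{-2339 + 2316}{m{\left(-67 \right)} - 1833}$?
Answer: $\frac{23}{1800} \approx 0.012778$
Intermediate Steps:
$m{\left(s \right)} = 33$ ($m{\left(s \right)} = 3 - \left(-6\right) 5 = 3 - -30 = 3 + 30 = 33$)
$\frac{-2339 + 2316}{m{\left(-67 \right)} - 1833} = \frac{-2339 + 2316}{33 - 1833} = - \frac{23}{-1800} = \left(-23\right) \left(- \frac{1}{1800}\right) = \frac{23}{1800}$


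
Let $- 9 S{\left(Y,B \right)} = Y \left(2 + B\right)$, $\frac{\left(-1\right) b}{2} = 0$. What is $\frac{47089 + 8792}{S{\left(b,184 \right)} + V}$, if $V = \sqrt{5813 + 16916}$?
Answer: $\frac{7983 \sqrt{22729}}{3247} \approx 370.66$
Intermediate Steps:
$b = 0$ ($b = \left(-2\right) 0 = 0$)
$V = \sqrt{22729} \approx 150.76$
$S{\left(Y,B \right)} = - \frac{Y \left(2 + B\right)}{9}$
$\frac{47089 + 8792}{S{\left(b,184 \right)} + V} = \frac{47089 + 8792}{\left(- \frac{1}{9}\right) 0 \left(2 + 184\right) + \sqrt{22729}} = \frac{55881}{\left(- \frac{1}{9}\right) 0 \cdot 186 + \sqrt{22729}} = \frac{55881}{0 + \sqrt{22729}} = \frac{55881}{\sqrt{22729}} = 55881 \frac{\sqrt{22729}}{22729} = \frac{7983 \sqrt{22729}}{3247}$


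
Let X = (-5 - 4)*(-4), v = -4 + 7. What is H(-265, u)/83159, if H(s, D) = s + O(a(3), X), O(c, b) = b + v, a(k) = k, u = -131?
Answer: -226/83159 ≈ -0.0027177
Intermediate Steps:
v = 3
X = 36 (X = -9*(-4) = 36)
O(c, b) = 3 + b (O(c, b) = b + 3 = 3 + b)
H(s, D) = 39 + s (H(s, D) = s + (3 + 36) = s + 39 = 39 + s)
H(-265, u)/83159 = (39 - 265)/83159 = -226*1/83159 = -226/83159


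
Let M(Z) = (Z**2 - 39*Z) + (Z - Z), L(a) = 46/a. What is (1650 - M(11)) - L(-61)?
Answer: 119484/61 ≈ 1958.8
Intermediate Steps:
M(Z) = Z**2 - 39*Z (M(Z) = (Z**2 - 39*Z) + 0 = Z**2 - 39*Z)
(1650 - M(11)) - L(-61) = (1650 - 11*(-39 + 11)) - 46/(-61) = (1650 - 11*(-28)) - 46*(-1)/61 = (1650 - 1*(-308)) - 1*(-46/61) = (1650 + 308) + 46/61 = 1958 + 46/61 = 119484/61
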